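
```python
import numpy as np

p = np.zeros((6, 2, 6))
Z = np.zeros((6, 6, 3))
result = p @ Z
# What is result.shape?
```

(6, 2, 3)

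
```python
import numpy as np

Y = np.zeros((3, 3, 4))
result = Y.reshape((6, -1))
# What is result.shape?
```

(6, 6)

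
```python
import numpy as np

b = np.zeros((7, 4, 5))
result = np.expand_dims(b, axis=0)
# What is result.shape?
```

(1, 7, 4, 5)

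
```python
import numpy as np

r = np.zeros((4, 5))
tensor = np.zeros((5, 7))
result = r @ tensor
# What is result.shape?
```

(4, 7)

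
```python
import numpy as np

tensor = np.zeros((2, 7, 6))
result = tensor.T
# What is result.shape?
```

(6, 7, 2)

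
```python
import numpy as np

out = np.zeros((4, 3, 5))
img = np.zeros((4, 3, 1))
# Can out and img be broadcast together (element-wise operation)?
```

Yes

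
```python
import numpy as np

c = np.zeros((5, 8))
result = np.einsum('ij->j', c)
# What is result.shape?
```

(8,)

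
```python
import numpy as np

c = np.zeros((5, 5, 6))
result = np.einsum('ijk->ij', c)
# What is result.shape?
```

(5, 5)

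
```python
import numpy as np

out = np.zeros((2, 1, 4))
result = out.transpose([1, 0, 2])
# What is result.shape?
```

(1, 2, 4)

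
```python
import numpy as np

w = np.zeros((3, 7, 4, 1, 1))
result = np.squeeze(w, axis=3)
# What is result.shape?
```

(3, 7, 4, 1)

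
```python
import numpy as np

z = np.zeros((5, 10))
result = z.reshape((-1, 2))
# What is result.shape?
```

(25, 2)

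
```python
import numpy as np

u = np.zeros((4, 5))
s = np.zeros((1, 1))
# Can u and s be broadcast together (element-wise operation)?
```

Yes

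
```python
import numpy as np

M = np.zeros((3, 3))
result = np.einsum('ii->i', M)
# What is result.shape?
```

(3,)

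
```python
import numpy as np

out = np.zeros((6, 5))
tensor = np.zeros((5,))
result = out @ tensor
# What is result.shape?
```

(6,)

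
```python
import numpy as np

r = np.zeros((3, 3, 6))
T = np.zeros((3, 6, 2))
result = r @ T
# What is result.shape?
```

(3, 3, 2)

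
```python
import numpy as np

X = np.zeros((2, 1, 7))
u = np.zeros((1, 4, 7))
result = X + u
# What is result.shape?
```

(2, 4, 7)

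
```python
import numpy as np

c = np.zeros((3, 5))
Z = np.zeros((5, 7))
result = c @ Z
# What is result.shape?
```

(3, 7)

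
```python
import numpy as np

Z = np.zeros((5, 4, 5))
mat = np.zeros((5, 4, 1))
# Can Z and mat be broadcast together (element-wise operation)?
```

Yes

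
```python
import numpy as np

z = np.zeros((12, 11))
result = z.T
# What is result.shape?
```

(11, 12)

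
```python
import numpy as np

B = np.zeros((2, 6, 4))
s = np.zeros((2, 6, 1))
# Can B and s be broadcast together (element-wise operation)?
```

Yes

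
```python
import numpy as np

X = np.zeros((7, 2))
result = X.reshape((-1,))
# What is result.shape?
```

(14,)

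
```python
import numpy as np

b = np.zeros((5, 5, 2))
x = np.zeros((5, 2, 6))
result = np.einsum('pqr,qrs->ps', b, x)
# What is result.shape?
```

(5, 6)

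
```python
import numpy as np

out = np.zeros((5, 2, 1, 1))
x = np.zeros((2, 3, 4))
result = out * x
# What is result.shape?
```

(5, 2, 3, 4)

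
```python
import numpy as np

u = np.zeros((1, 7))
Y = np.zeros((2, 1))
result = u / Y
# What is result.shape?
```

(2, 7)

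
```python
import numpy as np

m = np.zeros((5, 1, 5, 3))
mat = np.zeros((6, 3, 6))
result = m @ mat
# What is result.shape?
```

(5, 6, 5, 6)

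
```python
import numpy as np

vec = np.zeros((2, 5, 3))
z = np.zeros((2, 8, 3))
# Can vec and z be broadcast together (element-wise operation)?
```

No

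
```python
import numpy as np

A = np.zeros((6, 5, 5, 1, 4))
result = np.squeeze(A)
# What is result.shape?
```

(6, 5, 5, 4)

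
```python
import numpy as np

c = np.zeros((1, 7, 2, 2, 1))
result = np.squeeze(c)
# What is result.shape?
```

(7, 2, 2)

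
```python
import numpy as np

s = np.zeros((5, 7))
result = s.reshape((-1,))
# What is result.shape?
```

(35,)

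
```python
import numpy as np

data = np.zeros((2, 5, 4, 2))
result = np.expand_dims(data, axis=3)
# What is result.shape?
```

(2, 5, 4, 1, 2)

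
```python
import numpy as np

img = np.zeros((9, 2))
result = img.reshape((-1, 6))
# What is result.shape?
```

(3, 6)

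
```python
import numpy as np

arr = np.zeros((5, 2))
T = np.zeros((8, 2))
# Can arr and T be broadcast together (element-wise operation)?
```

No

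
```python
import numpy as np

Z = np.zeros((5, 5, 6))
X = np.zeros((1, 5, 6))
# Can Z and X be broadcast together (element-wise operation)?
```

Yes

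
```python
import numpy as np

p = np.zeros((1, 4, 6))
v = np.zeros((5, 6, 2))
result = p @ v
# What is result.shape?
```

(5, 4, 2)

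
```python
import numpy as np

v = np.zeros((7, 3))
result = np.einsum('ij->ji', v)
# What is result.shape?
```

(3, 7)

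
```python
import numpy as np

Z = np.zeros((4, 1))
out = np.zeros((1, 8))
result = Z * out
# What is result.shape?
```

(4, 8)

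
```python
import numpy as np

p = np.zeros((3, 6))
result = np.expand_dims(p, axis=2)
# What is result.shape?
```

(3, 6, 1)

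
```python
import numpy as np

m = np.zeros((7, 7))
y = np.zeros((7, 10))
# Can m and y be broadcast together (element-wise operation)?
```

No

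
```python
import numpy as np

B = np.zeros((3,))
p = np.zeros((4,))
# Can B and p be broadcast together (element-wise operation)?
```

No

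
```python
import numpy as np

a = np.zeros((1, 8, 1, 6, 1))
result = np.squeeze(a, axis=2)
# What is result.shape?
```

(1, 8, 6, 1)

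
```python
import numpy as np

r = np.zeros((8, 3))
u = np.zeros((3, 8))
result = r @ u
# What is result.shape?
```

(8, 8)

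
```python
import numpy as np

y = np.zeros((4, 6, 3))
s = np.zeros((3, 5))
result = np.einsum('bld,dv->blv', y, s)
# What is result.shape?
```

(4, 6, 5)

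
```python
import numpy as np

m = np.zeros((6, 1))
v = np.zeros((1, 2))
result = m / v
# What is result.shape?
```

(6, 2)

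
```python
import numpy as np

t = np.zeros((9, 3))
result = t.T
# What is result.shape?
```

(3, 9)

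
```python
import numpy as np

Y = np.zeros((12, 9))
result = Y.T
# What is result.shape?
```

(9, 12)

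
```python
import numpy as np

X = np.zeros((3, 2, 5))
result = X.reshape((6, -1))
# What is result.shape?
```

(6, 5)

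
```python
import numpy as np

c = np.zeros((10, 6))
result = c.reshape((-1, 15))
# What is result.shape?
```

(4, 15)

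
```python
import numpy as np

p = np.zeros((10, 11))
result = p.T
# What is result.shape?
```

(11, 10)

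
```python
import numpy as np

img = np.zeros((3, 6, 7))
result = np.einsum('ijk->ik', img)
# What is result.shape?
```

(3, 7)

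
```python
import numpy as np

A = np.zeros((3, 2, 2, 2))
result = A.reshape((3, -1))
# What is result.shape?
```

(3, 8)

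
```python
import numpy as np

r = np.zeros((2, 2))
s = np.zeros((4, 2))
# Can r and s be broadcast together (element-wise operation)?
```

No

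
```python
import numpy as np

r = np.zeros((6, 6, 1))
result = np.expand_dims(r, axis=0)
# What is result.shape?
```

(1, 6, 6, 1)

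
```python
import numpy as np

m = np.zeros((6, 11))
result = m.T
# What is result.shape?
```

(11, 6)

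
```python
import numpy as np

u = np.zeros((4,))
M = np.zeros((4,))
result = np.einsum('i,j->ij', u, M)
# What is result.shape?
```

(4, 4)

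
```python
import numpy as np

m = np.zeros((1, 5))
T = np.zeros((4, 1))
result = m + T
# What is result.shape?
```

(4, 5)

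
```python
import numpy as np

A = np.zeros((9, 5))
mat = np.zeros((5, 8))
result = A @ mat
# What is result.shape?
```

(9, 8)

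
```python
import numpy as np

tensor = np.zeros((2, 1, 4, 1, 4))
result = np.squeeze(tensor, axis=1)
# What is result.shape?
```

(2, 4, 1, 4)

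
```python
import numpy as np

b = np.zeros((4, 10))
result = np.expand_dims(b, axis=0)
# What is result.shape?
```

(1, 4, 10)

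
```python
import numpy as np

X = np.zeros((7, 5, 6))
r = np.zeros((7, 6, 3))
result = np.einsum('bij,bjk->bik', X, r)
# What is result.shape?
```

(7, 5, 3)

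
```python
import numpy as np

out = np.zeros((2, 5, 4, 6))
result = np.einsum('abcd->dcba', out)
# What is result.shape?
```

(6, 4, 5, 2)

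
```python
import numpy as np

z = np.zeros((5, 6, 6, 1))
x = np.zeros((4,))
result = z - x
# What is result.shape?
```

(5, 6, 6, 4)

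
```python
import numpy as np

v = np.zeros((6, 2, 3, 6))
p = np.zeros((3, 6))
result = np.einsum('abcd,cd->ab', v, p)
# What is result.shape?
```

(6, 2)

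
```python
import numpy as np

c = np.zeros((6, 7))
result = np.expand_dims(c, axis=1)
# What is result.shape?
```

(6, 1, 7)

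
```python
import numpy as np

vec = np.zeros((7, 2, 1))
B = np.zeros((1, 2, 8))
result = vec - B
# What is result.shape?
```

(7, 2, 8)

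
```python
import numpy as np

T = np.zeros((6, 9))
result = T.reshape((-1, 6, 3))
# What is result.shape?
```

(3, 6, 3)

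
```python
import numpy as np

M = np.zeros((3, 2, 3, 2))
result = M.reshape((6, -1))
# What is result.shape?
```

(6, 6)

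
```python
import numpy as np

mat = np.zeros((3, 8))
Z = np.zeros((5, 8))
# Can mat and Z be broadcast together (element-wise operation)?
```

No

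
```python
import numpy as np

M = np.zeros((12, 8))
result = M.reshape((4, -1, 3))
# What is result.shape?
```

(4, 8, 3)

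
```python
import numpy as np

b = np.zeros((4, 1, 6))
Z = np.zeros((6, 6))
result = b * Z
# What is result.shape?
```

(4, 6, 6)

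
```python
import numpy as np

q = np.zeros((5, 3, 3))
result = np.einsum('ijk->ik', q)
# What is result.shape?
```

(5, 3)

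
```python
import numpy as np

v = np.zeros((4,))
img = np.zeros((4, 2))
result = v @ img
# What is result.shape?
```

(2,)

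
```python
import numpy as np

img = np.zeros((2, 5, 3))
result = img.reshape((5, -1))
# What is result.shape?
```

(5, 6)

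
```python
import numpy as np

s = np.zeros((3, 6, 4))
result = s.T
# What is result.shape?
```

(4, 6, 3)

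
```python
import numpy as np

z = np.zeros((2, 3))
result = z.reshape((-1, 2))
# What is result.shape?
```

(3, 2)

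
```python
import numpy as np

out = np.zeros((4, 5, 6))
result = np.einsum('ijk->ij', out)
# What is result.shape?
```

(4, 5)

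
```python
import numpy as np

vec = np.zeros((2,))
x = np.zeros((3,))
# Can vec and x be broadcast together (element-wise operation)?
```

No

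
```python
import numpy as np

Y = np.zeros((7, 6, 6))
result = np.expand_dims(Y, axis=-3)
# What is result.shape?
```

(7, 1, 6, 6)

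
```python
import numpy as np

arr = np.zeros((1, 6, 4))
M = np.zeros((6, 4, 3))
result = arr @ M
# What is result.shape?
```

(6, 6, 3)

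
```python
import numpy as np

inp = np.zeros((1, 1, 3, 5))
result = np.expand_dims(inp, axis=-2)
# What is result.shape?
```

(1, 1, 3, 1, 5)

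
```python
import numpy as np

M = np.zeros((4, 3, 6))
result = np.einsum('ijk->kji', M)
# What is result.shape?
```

(6, 3, 4)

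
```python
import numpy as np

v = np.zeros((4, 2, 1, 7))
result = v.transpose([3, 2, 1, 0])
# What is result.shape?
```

(7, 1, 2, 4)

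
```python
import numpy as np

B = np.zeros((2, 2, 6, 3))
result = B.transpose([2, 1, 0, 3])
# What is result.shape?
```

(6, 2, 2, 3)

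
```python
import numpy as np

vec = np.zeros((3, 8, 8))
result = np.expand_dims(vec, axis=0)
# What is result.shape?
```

(1, 3, 8, 8)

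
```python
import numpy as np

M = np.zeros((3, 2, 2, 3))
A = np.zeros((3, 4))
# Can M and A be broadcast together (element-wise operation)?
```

No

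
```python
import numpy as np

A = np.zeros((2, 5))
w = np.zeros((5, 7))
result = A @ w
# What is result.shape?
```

(2, 7)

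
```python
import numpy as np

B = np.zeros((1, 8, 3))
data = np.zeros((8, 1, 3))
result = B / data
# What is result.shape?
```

(8, 8, 3)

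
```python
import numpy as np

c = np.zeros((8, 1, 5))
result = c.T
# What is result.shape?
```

(5, 1, 8)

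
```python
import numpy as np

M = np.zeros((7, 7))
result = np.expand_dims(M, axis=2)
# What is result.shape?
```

(7, 7, 1)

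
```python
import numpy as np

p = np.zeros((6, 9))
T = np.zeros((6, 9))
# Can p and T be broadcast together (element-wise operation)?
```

Yes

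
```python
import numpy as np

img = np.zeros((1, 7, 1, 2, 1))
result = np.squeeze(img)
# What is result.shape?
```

(7, 2)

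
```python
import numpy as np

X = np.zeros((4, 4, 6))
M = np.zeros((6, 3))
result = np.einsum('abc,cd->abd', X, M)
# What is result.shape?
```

(4, 4, 3)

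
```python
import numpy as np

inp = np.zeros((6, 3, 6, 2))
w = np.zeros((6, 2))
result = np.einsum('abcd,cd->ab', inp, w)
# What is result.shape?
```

(6, 3)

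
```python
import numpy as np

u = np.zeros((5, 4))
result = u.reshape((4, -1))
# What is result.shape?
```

(4, 5)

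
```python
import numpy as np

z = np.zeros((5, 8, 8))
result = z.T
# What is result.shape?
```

(8, 8, 5)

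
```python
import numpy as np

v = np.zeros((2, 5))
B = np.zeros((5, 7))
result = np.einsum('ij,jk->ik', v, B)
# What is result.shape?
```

(2, 7)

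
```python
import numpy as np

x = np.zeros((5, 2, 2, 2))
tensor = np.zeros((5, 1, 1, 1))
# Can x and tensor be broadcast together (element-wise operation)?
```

Yes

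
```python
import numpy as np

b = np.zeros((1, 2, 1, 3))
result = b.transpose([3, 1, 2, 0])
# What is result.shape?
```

(3, 2, 1, 1)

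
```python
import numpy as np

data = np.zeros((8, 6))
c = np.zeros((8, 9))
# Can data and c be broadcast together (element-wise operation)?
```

No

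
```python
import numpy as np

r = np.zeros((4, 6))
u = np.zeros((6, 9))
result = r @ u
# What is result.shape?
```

(4, 9)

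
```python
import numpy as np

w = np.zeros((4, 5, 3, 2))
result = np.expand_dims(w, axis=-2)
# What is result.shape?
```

(4, 5, 3, 1, 2)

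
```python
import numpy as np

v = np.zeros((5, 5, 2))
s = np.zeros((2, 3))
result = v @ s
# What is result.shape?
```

(5, 5, 3)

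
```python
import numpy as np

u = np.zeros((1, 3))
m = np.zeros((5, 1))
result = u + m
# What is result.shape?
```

(5, 3)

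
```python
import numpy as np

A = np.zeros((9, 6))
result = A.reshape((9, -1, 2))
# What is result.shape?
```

(9, 3, 2)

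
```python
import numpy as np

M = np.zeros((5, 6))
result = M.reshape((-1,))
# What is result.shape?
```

(30,)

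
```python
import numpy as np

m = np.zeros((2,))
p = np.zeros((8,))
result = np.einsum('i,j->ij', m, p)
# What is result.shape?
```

(2, 8)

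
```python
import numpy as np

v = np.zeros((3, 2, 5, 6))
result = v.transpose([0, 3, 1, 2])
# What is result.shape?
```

(3, 6, 2, 5)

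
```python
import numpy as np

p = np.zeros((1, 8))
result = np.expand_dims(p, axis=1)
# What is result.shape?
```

(1, 1, 8)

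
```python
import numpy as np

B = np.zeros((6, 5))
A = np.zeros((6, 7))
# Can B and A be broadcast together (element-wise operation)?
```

No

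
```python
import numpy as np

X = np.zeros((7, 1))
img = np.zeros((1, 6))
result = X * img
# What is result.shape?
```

(7, 6)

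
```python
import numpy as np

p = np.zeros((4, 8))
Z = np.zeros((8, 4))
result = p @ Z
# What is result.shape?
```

(4, 4)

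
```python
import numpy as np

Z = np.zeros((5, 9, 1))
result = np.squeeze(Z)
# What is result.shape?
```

(5, 9)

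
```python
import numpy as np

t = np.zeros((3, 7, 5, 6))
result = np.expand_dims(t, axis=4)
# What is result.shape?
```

(3, 7, 5, 6, 1)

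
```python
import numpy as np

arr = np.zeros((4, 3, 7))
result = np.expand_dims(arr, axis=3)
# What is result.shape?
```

(4, 3, 7, 1)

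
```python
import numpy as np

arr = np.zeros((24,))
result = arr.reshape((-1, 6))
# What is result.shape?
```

(4, 6)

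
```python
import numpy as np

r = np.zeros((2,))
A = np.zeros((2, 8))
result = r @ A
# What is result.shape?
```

(8,)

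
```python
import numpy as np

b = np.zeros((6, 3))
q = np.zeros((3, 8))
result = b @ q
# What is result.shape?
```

(6, 8)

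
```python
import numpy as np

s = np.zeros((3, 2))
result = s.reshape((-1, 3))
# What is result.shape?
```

(2, 3)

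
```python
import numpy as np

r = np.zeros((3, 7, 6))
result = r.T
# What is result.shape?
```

(6, 7, 3)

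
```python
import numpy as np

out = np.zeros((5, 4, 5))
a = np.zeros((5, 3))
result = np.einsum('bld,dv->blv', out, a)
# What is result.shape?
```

(5, 4, 3)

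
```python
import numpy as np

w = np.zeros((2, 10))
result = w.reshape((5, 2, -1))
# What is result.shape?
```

(5, 2, 2)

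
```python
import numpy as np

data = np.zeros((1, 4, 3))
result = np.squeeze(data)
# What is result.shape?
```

(4, 3)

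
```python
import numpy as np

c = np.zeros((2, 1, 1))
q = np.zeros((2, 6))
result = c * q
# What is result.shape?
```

(2, 2, 6)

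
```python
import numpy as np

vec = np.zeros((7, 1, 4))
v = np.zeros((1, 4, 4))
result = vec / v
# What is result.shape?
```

(7, 4, 4)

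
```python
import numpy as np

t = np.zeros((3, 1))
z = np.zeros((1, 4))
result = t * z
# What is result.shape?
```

(3, 4)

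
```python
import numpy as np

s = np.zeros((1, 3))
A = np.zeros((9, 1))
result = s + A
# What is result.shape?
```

(9, 3)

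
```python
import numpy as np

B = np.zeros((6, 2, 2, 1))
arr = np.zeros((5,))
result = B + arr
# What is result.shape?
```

(6, 2, 2, 5)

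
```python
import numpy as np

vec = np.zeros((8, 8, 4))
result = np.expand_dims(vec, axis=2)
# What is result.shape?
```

(8, 8, 1, 4)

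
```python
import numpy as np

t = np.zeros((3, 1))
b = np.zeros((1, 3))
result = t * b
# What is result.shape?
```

(3, 3)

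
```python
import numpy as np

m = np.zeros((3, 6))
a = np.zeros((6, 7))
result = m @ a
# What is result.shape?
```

(3, 7)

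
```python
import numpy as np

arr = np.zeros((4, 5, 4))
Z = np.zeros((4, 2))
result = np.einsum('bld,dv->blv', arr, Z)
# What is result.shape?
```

(4, 5, 2)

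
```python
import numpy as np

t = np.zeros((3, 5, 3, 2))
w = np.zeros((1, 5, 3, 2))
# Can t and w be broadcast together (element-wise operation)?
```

Yes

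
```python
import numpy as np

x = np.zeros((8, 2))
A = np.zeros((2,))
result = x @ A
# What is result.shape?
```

(8,)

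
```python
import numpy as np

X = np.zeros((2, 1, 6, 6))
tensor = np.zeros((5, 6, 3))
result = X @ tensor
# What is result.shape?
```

(2, 5, 6, 3)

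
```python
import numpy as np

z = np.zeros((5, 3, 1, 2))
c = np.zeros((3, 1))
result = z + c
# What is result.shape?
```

(5, 3, 3, 2)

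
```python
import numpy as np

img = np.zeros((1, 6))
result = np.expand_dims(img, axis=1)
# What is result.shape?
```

(1, 1, 6)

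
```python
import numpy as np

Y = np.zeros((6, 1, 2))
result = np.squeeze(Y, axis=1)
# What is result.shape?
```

(6, 2)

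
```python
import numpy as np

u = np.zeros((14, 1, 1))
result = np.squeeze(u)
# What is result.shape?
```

(14,)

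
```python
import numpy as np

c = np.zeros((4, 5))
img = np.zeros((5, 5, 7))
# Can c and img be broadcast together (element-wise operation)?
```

No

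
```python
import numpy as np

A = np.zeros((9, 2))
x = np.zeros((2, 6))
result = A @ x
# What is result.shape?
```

(9, 6)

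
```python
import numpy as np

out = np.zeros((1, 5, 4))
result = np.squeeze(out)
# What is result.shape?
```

(5, 4)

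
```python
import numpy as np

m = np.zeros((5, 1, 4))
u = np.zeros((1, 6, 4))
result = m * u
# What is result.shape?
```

(5, 6, 4)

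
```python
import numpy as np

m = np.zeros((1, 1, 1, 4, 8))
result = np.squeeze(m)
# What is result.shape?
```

(4, 8)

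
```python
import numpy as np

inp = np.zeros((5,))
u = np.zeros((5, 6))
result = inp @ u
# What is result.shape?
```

(6,)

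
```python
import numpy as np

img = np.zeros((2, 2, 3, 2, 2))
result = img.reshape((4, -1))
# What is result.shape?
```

(4, 12)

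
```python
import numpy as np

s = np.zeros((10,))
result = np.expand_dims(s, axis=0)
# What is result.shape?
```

(1, 10)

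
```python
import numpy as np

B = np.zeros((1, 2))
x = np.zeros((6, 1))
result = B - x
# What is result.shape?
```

(6, 2)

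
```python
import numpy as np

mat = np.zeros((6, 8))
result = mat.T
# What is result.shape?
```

(8, 6)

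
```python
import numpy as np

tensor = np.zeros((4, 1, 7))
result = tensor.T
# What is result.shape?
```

(7, 1, 4)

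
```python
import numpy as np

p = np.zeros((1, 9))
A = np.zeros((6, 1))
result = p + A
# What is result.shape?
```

(6, 9)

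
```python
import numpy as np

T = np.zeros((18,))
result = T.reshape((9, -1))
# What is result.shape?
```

(9, 2)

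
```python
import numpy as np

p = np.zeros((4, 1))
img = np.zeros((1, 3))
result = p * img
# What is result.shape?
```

(4, 3)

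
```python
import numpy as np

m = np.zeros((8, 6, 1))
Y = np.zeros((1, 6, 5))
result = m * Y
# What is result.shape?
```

(8, 6, 5)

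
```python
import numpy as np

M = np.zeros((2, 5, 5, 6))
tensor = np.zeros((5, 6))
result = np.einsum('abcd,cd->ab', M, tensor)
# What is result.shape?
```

(2, 5)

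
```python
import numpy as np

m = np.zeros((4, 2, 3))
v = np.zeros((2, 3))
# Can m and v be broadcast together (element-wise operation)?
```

Yes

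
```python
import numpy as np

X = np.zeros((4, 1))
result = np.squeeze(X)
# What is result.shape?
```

(4,)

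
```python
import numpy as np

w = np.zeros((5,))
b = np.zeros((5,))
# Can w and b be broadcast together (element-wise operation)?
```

Yes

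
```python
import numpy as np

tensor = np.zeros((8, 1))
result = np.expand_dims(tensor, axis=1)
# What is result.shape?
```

(8, 1, 1)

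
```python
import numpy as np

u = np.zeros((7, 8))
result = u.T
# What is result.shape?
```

(8, 7)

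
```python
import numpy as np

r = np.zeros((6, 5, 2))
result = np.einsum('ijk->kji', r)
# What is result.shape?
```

(2, 5, 6)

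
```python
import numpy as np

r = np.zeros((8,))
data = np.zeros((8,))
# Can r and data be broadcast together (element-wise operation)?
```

Yes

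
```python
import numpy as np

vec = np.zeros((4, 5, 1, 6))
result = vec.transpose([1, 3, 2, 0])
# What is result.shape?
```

(5, 6, 1, 4)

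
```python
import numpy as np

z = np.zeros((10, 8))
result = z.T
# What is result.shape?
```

(8, 10)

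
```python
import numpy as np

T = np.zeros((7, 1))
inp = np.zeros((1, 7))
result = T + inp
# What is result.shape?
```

(7, 7)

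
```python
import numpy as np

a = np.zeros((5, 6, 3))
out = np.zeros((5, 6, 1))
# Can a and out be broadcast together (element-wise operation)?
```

Yes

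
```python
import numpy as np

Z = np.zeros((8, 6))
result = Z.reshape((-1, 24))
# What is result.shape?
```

(2, 24)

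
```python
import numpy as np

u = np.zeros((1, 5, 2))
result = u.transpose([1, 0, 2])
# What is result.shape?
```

(5, 1, 2)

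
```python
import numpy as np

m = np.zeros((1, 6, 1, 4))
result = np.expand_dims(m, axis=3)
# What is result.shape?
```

(1, 6, 1, 1, 4)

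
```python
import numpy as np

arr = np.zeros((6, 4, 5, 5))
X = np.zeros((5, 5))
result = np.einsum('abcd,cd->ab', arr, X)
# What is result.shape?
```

(6, 4)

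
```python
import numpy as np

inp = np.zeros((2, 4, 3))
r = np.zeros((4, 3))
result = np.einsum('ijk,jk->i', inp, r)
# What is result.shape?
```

(2,)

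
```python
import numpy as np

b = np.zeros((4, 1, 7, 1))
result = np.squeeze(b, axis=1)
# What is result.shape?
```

(4, 7, 1)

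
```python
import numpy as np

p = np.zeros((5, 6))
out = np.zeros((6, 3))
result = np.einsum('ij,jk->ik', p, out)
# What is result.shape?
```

(5, 3)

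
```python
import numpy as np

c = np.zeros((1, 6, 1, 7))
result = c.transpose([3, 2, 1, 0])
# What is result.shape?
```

(7, 1, 6, 1)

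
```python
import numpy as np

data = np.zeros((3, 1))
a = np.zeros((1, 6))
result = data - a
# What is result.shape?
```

(3, 6)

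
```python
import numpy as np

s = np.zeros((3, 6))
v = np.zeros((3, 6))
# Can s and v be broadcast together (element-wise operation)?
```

Yes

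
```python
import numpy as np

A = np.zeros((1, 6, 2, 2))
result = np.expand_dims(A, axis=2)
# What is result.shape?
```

(1, 6, 1, 2, 2)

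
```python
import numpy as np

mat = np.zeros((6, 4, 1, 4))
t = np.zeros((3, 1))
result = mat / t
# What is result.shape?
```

(6, 4, 3, 4)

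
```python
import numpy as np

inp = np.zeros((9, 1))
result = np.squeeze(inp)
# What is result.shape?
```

(9,)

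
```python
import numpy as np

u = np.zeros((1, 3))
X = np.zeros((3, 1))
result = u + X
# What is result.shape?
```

(3, 3)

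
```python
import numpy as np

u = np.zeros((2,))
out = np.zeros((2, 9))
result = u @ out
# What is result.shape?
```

(9,)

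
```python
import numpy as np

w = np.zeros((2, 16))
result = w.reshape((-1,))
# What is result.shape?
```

(32,)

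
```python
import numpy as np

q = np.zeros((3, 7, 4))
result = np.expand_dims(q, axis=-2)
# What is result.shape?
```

(3, 7, 1, 4)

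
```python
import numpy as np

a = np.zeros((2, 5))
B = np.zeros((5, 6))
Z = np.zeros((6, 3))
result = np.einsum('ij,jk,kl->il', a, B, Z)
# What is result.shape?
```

(2, 3)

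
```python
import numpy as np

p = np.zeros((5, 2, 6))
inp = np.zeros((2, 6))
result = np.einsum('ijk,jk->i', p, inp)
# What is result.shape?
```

(5,)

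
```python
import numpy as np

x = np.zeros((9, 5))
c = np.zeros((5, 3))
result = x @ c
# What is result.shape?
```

(9, 3)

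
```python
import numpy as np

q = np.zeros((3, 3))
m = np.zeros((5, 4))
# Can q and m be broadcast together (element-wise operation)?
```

No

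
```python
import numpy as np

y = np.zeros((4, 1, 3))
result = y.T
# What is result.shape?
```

(3, 1, 4)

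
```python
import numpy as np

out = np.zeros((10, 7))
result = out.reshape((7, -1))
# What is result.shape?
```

(7, 10)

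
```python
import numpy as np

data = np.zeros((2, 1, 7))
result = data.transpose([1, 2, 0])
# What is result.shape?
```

(1, 7, 2)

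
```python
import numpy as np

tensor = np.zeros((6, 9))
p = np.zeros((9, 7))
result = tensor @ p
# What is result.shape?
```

(6, 7)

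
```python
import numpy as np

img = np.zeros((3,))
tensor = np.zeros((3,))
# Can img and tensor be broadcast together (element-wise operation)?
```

Yes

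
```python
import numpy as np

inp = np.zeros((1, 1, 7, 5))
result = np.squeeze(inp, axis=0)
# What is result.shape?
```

(1, 7, 5)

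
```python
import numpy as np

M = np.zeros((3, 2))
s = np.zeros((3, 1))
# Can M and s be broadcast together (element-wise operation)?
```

Yes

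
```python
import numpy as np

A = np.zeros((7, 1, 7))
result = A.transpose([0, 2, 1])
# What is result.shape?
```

(7, 7, 1)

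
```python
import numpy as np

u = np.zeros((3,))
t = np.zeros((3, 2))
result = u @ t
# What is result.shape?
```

(2,)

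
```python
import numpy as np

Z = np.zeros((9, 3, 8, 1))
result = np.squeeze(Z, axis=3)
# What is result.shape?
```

(9, 3, 8)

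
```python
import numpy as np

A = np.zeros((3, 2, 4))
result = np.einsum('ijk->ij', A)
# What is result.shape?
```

(3, 2)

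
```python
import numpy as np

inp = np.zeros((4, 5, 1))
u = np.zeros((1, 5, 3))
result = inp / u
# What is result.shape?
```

(4, 5, 3)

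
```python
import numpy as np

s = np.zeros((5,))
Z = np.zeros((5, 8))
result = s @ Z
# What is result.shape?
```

(8,)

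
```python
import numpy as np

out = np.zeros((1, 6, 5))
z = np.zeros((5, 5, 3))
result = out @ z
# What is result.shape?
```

(5, 6, 3)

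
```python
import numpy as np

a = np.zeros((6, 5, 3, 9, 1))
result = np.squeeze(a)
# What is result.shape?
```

(6, 5, 3, 9)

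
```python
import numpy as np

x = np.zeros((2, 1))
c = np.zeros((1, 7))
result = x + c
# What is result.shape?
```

(2, 7)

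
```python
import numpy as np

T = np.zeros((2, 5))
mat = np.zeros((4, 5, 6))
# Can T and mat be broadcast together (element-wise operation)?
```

No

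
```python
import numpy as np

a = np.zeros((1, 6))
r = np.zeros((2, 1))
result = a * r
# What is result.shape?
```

(2, 6)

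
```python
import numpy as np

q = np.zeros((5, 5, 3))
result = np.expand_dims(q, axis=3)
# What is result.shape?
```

(5, 5, 3, 1)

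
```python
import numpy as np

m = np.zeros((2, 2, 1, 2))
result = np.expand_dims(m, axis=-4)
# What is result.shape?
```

(2, 1, 2, 1, 2)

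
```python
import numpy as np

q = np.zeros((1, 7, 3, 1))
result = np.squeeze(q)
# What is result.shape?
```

(7, 3)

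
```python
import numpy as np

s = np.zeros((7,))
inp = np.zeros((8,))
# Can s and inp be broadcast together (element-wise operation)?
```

No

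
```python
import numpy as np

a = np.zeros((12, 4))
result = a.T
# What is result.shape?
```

(4, 12)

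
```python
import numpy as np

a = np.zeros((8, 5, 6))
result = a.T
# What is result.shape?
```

(6, 5, 8)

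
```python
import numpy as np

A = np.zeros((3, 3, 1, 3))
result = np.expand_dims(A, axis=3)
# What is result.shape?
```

(3, 3, 1, 1, 3)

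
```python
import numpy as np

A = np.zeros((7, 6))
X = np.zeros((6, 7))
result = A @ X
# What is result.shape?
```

(7, 7)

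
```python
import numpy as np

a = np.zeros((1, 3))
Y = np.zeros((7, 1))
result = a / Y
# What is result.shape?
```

(7, 3)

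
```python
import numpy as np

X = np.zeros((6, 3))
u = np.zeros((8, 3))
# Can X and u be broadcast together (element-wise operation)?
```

No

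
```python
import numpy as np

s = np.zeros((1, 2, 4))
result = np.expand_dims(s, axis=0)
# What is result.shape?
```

(1, 1, 2, 4)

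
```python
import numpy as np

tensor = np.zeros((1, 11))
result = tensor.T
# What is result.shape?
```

(11, 1)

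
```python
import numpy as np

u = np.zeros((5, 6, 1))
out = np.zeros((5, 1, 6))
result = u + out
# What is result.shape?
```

(5, 6, 6)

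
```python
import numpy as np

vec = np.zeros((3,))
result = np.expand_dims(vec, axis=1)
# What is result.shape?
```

(3, 1)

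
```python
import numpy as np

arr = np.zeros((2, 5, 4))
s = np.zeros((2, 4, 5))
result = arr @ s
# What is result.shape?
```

(2, 5, 5)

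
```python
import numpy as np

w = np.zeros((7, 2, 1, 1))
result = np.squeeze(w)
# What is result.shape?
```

(7, 2)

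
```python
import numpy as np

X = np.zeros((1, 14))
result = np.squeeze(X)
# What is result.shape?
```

(14,)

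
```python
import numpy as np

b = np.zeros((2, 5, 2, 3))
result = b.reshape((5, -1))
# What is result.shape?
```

(5, 12)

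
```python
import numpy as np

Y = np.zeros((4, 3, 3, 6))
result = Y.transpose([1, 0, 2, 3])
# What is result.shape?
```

(3, 4, 3, 6)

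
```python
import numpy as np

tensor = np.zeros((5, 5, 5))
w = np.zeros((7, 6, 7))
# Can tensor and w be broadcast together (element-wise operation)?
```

No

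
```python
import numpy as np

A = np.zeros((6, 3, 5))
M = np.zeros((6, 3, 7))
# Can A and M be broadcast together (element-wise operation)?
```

No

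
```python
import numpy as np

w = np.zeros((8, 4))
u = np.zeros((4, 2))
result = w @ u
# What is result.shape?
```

(8, 2)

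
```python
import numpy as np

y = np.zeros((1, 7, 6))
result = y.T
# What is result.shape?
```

(6, 7, 1)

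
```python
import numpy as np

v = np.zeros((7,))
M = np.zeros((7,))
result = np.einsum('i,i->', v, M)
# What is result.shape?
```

()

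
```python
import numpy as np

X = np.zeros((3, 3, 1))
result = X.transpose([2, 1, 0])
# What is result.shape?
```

(1, 3, 3)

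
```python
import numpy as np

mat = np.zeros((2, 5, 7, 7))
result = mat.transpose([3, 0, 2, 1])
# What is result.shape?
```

(7, 2, 7, 5)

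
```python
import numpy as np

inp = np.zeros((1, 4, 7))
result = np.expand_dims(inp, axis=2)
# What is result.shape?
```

(1, 4, 1, 7)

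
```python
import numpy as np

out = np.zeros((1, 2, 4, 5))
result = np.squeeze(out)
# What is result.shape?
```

(2, 4, 5)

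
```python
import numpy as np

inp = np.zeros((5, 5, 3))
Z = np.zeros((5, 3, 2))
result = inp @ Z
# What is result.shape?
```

(5, 5, 2)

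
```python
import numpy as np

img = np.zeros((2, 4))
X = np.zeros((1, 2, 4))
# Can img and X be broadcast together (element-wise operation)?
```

Yes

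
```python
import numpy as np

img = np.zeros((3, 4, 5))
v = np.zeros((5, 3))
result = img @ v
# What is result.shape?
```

(3, 4, 3)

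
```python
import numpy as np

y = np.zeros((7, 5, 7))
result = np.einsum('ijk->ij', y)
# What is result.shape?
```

(7, 5)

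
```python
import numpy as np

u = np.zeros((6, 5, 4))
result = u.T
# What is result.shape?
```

(4, 5, 6)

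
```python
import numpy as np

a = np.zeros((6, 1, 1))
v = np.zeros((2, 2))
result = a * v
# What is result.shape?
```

(6, 2, 2)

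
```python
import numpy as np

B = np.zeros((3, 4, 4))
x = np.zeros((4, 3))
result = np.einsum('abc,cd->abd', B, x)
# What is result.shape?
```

(3, 4, 3)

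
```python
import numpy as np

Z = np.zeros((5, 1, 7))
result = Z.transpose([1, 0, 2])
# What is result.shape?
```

(1, 5, 7)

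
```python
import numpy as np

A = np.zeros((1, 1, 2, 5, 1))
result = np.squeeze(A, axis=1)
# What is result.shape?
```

(1, 2, 5, 1)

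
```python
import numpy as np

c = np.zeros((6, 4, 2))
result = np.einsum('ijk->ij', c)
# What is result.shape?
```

(6, 4)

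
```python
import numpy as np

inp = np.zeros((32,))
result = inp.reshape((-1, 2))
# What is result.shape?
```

(16, 2)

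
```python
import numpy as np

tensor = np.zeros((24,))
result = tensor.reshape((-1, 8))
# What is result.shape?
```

(3, 8)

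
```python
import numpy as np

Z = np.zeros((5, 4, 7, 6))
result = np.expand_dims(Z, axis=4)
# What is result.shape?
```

(5, 4, 7, 6, 1)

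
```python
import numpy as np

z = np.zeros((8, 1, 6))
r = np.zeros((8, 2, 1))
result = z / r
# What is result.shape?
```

(8, 2, 6)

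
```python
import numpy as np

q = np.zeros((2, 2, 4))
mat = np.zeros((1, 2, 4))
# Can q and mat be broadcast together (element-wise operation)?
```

Yes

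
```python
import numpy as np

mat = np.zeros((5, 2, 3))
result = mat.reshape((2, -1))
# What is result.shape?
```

(2, 15)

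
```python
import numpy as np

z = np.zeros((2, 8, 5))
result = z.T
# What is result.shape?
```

(5, 8, 2)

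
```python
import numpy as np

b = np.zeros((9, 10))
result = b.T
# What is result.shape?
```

(10, 9)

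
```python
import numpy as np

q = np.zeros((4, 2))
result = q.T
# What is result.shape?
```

(2, 4)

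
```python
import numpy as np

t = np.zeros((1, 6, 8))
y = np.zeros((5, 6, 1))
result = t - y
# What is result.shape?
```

(5, 6, 8)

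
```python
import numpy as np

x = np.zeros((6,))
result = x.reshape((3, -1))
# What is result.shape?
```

(3, 2)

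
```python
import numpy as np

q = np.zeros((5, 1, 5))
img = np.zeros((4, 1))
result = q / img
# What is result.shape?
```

(5, 4, 5)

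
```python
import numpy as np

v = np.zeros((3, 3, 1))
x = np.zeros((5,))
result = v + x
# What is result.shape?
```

(3, 3, 5)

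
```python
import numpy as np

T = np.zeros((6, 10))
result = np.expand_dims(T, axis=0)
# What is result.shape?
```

(1, 6, 10)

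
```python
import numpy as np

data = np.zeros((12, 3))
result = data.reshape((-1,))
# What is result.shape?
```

(36,)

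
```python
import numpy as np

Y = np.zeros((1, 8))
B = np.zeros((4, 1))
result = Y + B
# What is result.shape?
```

(4, 8)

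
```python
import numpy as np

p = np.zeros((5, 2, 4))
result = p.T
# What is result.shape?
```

(4, 2, 5)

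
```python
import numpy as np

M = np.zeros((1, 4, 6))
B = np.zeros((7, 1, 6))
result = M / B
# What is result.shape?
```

(7, 4, 6)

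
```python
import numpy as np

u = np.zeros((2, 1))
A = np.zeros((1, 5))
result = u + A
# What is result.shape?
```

(2, 5)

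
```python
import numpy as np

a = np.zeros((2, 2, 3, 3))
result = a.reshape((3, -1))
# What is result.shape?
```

(3, 12)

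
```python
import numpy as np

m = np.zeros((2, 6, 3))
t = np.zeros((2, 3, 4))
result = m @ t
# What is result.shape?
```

(2, 6, 4)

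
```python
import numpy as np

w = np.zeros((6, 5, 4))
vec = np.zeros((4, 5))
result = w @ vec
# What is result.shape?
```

(6, 5, 5)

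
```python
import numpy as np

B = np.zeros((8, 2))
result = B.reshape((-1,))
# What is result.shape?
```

(16,)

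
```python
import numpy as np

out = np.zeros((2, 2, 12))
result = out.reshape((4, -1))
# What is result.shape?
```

(4, 12)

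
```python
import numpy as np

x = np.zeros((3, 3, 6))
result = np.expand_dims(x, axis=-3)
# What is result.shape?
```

(3, 1, 3, 6)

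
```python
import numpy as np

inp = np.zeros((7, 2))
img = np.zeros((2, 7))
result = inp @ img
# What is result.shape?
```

(7, 7)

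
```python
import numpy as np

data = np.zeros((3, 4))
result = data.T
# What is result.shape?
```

(4, 3)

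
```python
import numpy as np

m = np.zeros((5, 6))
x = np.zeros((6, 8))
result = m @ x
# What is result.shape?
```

(5, 8)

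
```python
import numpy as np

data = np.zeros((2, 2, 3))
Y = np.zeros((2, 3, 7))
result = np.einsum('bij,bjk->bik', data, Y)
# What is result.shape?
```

(2, 2, 7)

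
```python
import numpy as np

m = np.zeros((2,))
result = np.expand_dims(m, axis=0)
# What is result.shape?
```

(1, 2)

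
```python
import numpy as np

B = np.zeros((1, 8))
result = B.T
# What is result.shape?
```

(8, 1)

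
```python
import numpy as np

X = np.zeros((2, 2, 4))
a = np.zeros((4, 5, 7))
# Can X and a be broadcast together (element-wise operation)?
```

No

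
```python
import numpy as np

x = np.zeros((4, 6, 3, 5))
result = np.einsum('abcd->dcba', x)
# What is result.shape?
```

(5, 3, 6, 4)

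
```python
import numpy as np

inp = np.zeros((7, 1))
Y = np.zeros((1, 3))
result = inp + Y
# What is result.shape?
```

(7, 3)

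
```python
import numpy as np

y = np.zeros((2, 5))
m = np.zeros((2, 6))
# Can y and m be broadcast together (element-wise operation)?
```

No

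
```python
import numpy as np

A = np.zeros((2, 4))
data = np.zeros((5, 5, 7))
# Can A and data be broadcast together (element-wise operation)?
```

No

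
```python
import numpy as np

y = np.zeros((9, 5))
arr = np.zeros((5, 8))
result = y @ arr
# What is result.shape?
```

(9, 8)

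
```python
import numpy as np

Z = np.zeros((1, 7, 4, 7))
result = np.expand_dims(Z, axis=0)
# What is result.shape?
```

(1, 1, 7, 4, 7)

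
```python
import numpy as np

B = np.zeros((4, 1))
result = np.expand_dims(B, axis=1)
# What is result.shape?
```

(4, 1, 1)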